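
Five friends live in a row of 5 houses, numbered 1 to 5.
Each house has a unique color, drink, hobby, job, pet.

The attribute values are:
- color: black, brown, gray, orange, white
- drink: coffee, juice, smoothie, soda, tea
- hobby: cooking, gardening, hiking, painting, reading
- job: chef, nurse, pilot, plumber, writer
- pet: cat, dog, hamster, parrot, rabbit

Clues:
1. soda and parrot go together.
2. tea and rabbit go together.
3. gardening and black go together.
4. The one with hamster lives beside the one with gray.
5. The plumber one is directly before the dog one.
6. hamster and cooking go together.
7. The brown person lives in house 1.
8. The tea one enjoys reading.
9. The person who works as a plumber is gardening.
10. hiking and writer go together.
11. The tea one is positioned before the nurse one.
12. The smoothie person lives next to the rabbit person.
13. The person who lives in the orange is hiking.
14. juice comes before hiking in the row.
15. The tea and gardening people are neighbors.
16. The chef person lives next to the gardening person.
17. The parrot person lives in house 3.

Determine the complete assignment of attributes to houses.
Solution:

House | Color | Drink | Hobby | Job | Pet
-----------------------------------------
  1   | brown | smoothie | cooking | pilot | hamster
  2   | gray | tea | reading | chef | rabbit
  3   | black | soda | gardening | plumber | parrot
  4   | white | juice | painting | nurse | dog
  5   | orange | coffee | hiking | writer | cat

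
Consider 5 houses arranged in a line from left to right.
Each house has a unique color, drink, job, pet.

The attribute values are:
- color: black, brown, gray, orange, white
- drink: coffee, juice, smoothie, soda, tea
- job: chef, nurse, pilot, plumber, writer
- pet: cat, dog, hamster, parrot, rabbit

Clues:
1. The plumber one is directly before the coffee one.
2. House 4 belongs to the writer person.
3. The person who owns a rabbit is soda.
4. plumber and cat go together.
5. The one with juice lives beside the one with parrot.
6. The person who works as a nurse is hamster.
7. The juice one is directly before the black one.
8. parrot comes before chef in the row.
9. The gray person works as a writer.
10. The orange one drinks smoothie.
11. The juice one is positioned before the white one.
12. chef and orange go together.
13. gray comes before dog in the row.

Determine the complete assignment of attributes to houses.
Solution:

House | Color | Drink | Job | Pet
---------------------------------
  1   | brown | juice | plumber | cat
  2   | black | coffee | pilot | parrot
  3   | white | tea | nurse | hamster
  4   | gray | soda | writer | rabbit
  5   | orange | smoothie | chef | dog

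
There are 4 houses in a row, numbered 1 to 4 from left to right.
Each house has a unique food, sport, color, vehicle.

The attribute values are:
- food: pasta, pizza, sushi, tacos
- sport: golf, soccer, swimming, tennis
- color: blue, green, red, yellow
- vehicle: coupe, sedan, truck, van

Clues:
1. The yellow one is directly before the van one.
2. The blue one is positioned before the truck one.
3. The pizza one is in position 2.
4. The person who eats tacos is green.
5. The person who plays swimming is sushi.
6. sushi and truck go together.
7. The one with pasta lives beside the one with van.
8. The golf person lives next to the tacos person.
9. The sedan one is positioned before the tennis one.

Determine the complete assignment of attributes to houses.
Solution:

House | Food | Sport | Color | Vehicle
--------------------------------------
  1   | pasta | soccer | yellow | sedan
  2   | pizza | golf | blue | van
  3   | tacos | tennis | green | coupe
  4   | sushi | swimming | red | truck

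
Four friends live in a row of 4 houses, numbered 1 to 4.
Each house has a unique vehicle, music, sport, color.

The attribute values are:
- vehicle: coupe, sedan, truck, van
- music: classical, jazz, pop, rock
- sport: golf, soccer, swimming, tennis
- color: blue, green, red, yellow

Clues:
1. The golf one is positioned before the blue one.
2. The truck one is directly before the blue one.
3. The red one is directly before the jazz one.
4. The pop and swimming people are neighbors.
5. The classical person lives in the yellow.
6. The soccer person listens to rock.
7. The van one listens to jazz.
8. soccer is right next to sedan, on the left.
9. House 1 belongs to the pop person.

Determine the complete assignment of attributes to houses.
Solution:

House | Vehicle | Music | Sport | Color
---------------------------------------
  1   | truck | pop | golf | red
  2   | van | jazz | swimming | blue
  3   | coupe | rock | soccer | green
  4   | sedan | classical | tennis | yellow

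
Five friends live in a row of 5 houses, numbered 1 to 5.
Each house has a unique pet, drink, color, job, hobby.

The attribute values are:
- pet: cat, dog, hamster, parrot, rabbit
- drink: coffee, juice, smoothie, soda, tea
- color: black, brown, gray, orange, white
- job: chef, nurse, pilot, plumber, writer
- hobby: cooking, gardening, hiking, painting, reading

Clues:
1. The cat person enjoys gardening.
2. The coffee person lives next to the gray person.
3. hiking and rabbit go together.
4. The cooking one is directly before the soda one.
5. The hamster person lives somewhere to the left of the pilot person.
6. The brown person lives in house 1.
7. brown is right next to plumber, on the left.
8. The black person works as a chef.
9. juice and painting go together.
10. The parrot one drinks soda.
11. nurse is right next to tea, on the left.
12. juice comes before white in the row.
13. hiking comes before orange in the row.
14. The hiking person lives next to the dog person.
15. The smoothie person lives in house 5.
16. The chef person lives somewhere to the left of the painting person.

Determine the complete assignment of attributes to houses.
Solution:

House | Pet | Drink | Color | Job | Hobby
-----------------------------------------
  1   | rabbit | coffee | brown | nurse | hiking
  2   | dog | tea | gray | plumber | cooking
  3   | parrot | soda | black | chef | reading
  4   | hamster | juice | orange | writer | painting
  5   | cat | smoothie | white | pilot | gardening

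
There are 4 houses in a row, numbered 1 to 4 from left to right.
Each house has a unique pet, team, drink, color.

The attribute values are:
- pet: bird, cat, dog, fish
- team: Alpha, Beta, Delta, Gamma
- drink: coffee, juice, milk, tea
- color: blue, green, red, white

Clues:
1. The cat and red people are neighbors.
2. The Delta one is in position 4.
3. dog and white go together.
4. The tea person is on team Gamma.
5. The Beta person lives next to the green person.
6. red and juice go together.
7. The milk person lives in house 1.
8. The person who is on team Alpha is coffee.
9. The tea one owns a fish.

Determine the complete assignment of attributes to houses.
Solution:

House | Pet | Team | Drink | Color
----------------------------------
  1   | dog | Beta | milk | white
  2   | fish | Gamma | tea | green
  3   | cat | Alpha | coffee | blue
  4   | bird | Delta | juice | red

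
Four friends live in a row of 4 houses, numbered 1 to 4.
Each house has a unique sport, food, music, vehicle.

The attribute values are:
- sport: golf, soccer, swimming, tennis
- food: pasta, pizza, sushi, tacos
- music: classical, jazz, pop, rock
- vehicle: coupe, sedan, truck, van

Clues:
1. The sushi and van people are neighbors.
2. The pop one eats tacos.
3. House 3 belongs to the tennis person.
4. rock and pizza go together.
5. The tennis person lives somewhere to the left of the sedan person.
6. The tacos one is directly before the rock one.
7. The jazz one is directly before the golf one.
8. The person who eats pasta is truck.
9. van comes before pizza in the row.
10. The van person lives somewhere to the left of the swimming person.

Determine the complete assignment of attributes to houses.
Solution:

House | Sport | Food | Music | Vehicle
--------------------------------------
  1   | soccer | pasta | jazz | truck
  2   | golf | sushi | classical | coupe
  3   | tennis | tacos | pop | van
  4   | swimming | pizza | rock | sedan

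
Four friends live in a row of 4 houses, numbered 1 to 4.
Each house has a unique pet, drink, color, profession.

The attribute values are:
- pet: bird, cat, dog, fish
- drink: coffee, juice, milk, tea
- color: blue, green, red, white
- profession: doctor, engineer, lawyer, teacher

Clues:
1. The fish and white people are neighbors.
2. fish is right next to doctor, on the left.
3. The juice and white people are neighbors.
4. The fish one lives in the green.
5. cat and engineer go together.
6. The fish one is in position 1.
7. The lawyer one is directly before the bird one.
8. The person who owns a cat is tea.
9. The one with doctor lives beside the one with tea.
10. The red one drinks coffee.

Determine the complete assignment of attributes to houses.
Solution:

House | Pet | Drink | Color | Profession
----------------------------------------
  1   | fish | juice | green | lawyer
  2   | bird | milk | white | doctor
  3   | cat | tea | blue | engineer
  4   | dog | coffee | red | teacher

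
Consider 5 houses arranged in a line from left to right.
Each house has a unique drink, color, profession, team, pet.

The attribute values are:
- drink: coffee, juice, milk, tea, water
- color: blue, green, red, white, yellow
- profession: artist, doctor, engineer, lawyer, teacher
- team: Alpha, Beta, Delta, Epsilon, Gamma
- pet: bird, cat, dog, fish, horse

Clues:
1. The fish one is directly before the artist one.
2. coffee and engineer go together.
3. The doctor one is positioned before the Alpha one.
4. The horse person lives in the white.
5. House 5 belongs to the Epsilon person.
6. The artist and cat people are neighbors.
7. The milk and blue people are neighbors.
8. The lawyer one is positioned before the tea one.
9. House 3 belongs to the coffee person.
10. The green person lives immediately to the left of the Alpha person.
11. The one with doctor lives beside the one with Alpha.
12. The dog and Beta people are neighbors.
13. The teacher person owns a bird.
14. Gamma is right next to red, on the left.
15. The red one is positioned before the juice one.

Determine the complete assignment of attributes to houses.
Solution:

House | Drink | Color | Profession | Team | Pet
-----------------------------------------------
  1   | water | green | doctor | Gamma | fish
  2   | milk | red | artist | Alpha | dog
  3   | coffee | blue | engineer | Beta | cat
  4   | juice | white | lawyer | Delta | horse
  5   | tea | yellow | teacher | Epsilon | bird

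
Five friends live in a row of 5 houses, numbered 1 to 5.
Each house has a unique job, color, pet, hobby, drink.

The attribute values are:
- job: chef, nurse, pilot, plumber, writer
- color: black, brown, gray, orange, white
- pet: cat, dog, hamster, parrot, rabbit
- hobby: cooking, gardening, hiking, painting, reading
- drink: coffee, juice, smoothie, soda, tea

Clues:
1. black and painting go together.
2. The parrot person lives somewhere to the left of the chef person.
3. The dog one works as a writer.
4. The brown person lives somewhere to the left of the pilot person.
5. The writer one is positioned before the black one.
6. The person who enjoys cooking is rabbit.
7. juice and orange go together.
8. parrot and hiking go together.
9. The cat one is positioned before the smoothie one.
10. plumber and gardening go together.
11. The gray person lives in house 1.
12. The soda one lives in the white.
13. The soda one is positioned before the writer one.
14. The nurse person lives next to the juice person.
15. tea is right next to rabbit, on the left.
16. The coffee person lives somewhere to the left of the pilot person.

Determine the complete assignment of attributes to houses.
Solution:

House | Job | Color | Pet | Hobby | Drink
-----------------------------------------
  1   | nurse | gray | parrot | hiking | tea
  2   | chef | orange | rabbit | cooking | juice
  3   | plumber | white | cat | gardening | soda
  4   | writer | brown | dog | reading | coffee
  5   | pilot | black | hamster | painting | smoothie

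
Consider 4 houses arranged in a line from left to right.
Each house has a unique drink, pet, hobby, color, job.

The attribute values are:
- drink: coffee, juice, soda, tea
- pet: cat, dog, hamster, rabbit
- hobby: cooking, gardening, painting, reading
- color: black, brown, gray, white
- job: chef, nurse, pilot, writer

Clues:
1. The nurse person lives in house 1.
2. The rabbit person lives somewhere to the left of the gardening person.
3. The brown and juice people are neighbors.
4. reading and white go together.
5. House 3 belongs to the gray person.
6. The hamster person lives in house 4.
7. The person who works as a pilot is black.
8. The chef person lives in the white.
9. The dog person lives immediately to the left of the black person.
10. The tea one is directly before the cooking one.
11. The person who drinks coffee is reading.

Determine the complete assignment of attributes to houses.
Solution:

House | Drink | Pet | Hobby | Color | Job
-----------------------------------------
  1   | tea | dog | painting | brown | nurse
  2   | juice | rabbit | cooking | black | pilot
  3   | soda | cat | gardening | gray | writer
  4   | coffee | hamster | reading | white | chef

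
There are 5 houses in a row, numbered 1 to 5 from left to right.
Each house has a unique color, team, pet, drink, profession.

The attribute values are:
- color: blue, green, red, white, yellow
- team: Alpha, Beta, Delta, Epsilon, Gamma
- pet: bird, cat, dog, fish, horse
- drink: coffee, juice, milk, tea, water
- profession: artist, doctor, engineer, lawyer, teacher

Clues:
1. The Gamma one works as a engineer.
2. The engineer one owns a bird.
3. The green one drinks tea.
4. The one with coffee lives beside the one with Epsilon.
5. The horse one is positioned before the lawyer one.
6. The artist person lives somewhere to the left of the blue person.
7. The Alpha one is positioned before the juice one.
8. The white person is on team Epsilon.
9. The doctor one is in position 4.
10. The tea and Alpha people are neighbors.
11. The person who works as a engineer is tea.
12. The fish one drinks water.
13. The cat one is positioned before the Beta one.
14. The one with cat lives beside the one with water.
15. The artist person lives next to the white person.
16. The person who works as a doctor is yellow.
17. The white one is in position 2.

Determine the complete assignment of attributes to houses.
Solution:

House | Color | Team | Pet | Drink | Profession
-----------------------------------------------
  1   | red | Delta | cat | coffee | artist
  2   | white | Epsilon | fish | water | teacher
  3   | green | Gamma | bird | tea | engineer
  4   | yellow | Alpha | horse | milk | doctor
  5   | blue | Beta | dog | juice | lawyer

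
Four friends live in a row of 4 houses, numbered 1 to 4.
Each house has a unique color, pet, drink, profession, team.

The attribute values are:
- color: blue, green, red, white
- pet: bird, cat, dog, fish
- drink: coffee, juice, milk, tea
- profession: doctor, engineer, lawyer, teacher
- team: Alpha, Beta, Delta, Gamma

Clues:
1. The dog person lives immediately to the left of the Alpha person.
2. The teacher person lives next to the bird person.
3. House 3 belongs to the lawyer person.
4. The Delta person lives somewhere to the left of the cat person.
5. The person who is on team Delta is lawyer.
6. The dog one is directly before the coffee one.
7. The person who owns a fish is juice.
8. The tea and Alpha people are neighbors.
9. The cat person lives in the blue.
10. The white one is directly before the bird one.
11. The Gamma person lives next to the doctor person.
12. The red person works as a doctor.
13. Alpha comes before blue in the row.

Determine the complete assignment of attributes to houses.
Solution:

House | Color | Pet | Drink | Profession | Team
-----------------------------------------------
  1   | white | dog | tea | teacher | Gamma
  2   | red | bird | coffee | doctor | Alpha
  3   | green | fish | juice | lawyer | Delta
  4   | blue | cat | milk | engineer | Beta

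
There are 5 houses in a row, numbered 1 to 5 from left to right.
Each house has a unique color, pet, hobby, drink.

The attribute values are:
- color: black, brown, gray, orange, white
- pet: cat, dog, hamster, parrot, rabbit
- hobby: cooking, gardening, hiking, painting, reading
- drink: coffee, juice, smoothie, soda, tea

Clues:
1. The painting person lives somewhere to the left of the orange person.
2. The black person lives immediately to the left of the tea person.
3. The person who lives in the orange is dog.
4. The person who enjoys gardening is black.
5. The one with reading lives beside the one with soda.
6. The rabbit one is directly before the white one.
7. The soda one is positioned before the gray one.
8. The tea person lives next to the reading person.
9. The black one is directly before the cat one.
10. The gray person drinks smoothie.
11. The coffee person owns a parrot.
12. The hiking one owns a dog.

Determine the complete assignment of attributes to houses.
Solution:

House | Color | Pet | Hobby | Drink
-----------------------------------
  1   | black | rabbit | gardening | juice
  2   | white | cat | painting | tea
  3   | brown | parrot | reading | coffee
  4   | orange | dog | hiking | soda
  5   | gray | hamster | cooking | smoothie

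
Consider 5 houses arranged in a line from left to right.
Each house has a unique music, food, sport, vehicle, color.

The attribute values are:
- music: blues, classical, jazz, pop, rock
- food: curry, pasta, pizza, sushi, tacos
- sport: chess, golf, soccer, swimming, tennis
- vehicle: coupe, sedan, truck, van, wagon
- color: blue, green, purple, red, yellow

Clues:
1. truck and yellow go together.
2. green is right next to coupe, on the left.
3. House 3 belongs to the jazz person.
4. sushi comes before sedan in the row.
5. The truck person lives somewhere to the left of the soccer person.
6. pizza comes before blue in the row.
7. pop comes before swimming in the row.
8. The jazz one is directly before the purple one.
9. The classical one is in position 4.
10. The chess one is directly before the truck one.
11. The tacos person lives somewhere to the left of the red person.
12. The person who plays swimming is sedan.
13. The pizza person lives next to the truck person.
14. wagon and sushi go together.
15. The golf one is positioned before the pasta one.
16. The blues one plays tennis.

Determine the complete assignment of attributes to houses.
Solution:

House | Music | Food | Sport | Vehicle | Color
----------------------------------------------
  1   | blues | tacos | tennis | van | green
  2   | pop | pizza | chess | coupe | red
  3   | jazz | curry | golf | truck | yellow
  4   | classical | sushi | soccer | wagon | purple
  5   | rock | pasta | swimming | sedan | blue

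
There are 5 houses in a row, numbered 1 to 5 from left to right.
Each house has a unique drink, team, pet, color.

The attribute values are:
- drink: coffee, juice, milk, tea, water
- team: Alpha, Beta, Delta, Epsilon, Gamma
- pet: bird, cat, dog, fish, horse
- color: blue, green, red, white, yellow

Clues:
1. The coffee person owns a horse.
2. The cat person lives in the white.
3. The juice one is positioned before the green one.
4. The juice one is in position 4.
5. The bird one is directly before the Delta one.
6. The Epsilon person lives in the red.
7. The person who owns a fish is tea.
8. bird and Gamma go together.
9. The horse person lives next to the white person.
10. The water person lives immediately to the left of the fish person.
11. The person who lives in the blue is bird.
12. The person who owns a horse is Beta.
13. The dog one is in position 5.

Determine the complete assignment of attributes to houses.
Solution:

House | Drink | Team | Pet | Color
----------------------------------
  1   | coffee | Beta | horse | yellow
  2   | water | Alpha | cat | white
  3   | tea | Epsilon | fish | red
  4   | juice | Gamma | bird | blue
  5   | milk | Delta | dog | green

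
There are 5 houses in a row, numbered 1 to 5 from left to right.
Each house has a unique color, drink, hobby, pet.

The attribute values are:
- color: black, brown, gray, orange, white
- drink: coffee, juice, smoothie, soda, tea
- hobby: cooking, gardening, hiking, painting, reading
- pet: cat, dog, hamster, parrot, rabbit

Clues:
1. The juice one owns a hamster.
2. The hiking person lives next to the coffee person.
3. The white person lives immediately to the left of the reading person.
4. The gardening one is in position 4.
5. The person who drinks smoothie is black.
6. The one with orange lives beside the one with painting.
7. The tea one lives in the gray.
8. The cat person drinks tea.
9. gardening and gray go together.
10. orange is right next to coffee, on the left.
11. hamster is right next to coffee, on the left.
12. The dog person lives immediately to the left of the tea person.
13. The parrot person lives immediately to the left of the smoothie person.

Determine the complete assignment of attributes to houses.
Solution:

House | Color | Drink | Hobby | Pet
-----------------------------------
  1   | orange | juice | hiking | hamster
  2   | white | coffee | painting | parrot
  3   | black | smoothie | reading | dog
  4   | gray | tea | gardening | cat
  5   | brown | soda | cooking | rabbit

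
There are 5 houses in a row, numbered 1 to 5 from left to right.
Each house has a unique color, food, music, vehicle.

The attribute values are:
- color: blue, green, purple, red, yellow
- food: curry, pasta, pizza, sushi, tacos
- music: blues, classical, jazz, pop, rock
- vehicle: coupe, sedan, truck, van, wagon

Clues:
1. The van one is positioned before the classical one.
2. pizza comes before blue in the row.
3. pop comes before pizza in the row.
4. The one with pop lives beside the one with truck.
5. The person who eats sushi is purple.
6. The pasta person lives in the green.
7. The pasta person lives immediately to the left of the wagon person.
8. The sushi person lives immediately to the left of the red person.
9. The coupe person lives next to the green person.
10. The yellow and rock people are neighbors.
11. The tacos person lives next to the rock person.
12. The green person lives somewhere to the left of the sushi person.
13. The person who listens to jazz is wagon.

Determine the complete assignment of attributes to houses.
Solution:

House | Color | Food | Music | Vehicle
--------------------------------------
  1   | yellow | tacos | pop | coupe
  2   | green | pasta | rock | truck
  3   | purple | sushi | jazz | wagon
  4   | red | pizza | blues | van
  5   | blue | curry | classical | sedan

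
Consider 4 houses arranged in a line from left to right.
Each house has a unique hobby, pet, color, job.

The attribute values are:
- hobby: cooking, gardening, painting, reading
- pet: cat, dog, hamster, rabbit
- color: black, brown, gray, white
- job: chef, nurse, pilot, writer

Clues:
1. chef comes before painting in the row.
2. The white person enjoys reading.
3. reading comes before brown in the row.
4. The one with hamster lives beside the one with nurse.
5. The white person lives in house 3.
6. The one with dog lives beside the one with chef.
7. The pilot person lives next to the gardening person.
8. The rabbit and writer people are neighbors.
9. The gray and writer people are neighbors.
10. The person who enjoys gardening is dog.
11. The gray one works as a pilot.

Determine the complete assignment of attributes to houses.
Solution:

House | Hobby | Pet | Color | Job
---------------------------------
  1   | cooking | rabbit | gray | pilot
  2   | gardening | dog | black | writer
  3   | reading | hamster | white | chef
  4   | painting | cat | brown | nurse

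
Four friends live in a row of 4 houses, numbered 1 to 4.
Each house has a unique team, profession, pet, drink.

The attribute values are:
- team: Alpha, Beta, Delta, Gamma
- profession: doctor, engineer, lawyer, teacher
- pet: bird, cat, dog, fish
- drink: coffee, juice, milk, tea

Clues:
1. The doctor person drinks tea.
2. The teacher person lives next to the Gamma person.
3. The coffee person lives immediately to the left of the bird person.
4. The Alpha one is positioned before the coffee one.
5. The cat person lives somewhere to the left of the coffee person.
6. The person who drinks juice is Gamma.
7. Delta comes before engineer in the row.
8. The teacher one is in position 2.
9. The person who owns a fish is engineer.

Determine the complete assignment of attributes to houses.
Solution:

House | Team | Profession | Pet | Drink
---------------------------------------
  1   | Alpha | doctor | cat | tea
  2   | Delta | teacher | dog | coffee
  3   | Gamma | lawyer | bird | juice
  4   | Beta | engineer | fish | milk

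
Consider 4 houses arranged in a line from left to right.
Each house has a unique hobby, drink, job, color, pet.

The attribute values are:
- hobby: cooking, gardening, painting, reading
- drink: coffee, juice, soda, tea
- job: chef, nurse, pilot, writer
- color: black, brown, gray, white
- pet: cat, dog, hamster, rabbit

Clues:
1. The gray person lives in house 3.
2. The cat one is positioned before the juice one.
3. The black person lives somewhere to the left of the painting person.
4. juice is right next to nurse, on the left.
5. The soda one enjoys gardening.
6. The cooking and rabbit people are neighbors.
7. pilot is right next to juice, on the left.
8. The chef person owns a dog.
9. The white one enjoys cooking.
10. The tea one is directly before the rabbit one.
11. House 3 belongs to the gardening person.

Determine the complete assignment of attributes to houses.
Solution:

House | Hobby | Drink | Job | Color | Pet
-----------------------------------------
  1   | cooking | tea | pilot | white | cat
  2   | reading | juice | writer | black | rabbit
  3   | gardening | soda | nurse | gray | hamster
  4   | painting | coffee | chef | brown | dog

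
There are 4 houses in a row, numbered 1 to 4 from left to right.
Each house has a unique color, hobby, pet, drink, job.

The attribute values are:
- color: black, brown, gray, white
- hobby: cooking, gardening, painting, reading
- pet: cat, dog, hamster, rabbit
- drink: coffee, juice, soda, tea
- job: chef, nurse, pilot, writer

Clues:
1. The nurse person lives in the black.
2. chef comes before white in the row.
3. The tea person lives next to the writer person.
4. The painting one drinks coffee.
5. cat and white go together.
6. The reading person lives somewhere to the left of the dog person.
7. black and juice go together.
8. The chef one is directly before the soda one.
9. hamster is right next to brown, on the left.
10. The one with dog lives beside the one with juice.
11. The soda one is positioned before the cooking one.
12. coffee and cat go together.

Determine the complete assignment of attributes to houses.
Solution:

House | Color | Hobby | Pet | Drink | Job
-----------------------------------------
  1   | gray | reading | hamster | tea | chef
  2   | brown | gardening | dog | soda | writer
  3   | black | cooking | rabbit | juice | nurse
  4   | white | painting | cat | coffee | pilot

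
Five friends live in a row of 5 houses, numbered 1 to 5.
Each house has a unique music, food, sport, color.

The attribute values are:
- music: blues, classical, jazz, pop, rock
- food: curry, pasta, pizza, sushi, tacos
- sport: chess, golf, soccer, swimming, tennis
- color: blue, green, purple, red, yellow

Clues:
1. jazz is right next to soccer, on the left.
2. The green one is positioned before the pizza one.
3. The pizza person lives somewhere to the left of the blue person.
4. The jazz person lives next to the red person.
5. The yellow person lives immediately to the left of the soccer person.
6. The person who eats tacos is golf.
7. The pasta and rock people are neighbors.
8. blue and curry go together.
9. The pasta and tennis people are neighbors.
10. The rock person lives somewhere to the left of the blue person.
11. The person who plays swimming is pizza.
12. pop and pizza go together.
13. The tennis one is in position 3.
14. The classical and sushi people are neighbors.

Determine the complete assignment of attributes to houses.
Solution:

House | Music | Food | Sport | Color
------------------------------------
  1   | jazz | tacos | golf | yellow
  2   | classical | pasta | soccer | red
  3   | rock | sushi | tennis | green
  4   | pop | pizza | swimming | purple
  5   | blues | curry | chess | blue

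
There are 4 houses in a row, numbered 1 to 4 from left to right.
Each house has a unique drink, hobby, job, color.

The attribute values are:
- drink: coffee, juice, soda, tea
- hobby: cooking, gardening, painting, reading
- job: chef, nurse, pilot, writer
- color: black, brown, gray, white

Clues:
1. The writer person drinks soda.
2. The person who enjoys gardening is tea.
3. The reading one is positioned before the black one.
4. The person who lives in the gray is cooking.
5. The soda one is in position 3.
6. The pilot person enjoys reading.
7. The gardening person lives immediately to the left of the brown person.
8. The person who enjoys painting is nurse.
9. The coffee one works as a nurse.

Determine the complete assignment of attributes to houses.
Solution:

House | Drink | Hobby | Job | Color
-----------------------------------
  1   | tea | gardening | chef | white
  2   | juice | reading | pilot | brown
  3   | soda | cooking | writer | gray
  4   | coffee | painting | nurse | black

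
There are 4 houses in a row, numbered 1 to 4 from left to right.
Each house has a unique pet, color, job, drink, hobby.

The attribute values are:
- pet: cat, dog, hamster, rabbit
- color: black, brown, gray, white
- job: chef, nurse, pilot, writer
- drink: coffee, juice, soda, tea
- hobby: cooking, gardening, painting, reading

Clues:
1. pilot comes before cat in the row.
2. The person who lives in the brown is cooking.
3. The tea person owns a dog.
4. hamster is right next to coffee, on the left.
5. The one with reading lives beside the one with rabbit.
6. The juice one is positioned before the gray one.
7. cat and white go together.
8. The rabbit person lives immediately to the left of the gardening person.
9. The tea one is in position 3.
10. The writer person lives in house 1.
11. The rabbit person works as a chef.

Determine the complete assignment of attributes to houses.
Solution:

House | Pet | Color | Job | Drink | Hobby
-----------------------------------------
  1   | hamster | black | writer | juice | reading
  2   | rabbit | brown | chef | coffee | cooking
  3   | dog | gray | pilot | tea | gardening
  4   | cat | white | nurse | soda | painting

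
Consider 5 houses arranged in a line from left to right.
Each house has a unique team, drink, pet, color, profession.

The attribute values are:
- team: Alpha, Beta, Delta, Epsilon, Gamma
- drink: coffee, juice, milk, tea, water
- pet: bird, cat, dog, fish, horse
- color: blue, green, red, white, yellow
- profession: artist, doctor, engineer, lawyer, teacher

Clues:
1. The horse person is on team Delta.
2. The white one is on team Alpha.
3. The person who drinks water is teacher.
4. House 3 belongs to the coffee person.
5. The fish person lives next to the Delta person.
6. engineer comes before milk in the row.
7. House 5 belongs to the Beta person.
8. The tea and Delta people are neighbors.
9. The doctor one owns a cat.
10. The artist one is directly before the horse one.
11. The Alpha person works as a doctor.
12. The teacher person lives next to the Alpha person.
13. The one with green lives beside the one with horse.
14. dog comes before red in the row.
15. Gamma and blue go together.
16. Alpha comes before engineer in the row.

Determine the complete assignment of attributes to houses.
Solution:

House | Team | Drink | Pet | Color | Profession
-----------------------------------------------
  1   | Epsilon | tea | fish | green | artist
  2   | Delta | water | horse | yellow | teacher
  3   | Alpha | coffee | cat | white | doctor
  4   | Gamma | juice | dog | blue | engineer
  5   | Beta | milk | bird | red | lawyer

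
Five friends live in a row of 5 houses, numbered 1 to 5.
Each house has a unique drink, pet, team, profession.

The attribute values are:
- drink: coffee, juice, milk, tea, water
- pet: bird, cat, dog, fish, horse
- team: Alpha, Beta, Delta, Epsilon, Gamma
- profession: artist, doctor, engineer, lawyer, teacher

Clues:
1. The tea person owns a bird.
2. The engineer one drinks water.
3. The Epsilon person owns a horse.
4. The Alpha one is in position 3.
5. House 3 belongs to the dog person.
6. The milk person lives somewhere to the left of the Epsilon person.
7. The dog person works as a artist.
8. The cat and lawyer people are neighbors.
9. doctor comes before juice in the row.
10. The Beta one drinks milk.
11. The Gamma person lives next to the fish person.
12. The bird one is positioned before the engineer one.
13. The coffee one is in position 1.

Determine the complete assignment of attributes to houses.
Solution:

House | Drink | Pet | Team | Profession
---------------------------------------
  1   | coffee | cat | Gamma | doctor
  2   | milk | fish | Beta | lawyer
  3   | juice | dog | Alpha | artist
  4   | tea | bird | Delta | teacher
  5   | water | horse | Epsilon | engineer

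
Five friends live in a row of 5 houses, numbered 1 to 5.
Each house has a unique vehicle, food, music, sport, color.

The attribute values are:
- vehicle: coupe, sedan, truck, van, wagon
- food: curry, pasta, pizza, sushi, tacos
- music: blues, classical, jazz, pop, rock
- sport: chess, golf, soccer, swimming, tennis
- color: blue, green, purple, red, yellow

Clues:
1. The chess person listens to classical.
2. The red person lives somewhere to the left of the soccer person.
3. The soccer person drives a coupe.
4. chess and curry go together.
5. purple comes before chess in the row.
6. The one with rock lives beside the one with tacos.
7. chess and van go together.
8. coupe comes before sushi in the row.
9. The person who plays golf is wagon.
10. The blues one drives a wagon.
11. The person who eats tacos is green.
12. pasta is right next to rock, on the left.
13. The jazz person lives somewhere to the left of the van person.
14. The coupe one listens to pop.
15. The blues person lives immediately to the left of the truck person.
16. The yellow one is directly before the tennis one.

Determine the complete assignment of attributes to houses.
Solution:

House | Vehicle | Food | Music | Sport | Color
----------------------------------------------
  1   | wagon | pasta | blues | golf | yellow
  2   | truck | pizza | rock | tennis | red
  3   | coupe | tacos | pop | soccer | green
  4   | sedan | sushi | jazz | swimming | purple
  5   | van | curry | classical | chess | blue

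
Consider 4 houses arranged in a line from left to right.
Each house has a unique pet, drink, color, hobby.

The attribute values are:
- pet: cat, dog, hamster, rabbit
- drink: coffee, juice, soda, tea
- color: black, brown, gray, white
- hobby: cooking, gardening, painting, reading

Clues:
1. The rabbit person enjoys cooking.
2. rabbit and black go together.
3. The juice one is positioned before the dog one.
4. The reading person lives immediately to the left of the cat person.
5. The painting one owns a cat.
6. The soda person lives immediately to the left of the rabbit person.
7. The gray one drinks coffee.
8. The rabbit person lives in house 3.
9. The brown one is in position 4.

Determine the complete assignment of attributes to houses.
Solution:

House | Pet | Drink | Color | Hobby
-----------------------------------
  1   | hamster | coffee | gray | reading
  2   | cat | soda | white | painting
  3   | rabbit | juice | black | cooking
  4   | dog | tea | brown | gardening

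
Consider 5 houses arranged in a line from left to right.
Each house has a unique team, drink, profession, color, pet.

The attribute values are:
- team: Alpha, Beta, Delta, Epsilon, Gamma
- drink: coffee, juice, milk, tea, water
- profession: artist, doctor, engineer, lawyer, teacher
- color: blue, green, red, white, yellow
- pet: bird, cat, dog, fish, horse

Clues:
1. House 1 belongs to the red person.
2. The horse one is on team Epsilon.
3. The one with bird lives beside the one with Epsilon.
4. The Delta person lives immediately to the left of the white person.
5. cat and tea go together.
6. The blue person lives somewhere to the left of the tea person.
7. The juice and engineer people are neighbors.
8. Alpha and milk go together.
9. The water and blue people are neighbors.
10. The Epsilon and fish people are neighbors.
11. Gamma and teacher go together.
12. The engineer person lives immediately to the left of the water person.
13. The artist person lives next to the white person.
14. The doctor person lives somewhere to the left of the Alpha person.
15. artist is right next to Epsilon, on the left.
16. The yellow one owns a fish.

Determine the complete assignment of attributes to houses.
Solution:

House | Team | Drink | Profession | Color | Pet
-----------------------------------------------
  1   | Delta | juice | artist | red | bird
  2   | Epsilon | coffee | engineer | white | horse
  3   | Beta | water | doctor | yellow | fish
  4   | Alpha | milk | lawyer | blue | dog
  5   | Gamma | tea | teacher | green | cat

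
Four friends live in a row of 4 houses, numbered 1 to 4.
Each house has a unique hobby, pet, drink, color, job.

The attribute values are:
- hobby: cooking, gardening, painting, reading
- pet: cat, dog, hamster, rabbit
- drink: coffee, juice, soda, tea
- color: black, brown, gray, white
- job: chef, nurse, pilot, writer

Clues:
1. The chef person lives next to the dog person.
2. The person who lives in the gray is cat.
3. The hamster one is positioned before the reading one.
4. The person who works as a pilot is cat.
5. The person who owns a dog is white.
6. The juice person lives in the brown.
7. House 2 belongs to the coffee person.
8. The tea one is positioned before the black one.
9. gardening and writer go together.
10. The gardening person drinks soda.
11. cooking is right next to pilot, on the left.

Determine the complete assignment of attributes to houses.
Solution:

House | Hobby | Pet | Drink | Color | Job
-----------------------------------------
  1   | painting | hamster | juice | brown | chef
  2   | cooking | dog | coffee | white | nurse
  3   | reading | cat | tea | gray | pilot
  4   | gardening | rabbit | soda | black | writer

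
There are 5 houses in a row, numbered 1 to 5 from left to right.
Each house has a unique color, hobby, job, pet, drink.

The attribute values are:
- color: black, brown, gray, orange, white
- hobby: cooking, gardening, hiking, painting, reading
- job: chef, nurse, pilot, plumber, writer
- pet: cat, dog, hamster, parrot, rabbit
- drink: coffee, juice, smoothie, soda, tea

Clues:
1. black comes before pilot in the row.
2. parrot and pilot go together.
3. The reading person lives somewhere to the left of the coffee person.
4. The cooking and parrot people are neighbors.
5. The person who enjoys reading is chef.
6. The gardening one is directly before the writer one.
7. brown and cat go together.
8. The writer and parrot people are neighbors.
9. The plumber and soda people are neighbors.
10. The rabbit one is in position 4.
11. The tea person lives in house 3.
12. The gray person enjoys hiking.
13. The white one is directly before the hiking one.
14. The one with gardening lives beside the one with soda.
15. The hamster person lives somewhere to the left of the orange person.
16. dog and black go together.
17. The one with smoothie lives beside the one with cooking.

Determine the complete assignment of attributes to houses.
Solution:

House | Color | Hobby | Job | Pet | Drink
-----------------------------------------
  1   | black | gardening | plumber | dog | smoothie
  2   | white | cooking | writer | hamster | soda
  3   | gray | hiking | pilot | parrot | tea
  4   | orange | reading | chef | rabbit | juice
  5   | brown | painting | nurse | cat | coffee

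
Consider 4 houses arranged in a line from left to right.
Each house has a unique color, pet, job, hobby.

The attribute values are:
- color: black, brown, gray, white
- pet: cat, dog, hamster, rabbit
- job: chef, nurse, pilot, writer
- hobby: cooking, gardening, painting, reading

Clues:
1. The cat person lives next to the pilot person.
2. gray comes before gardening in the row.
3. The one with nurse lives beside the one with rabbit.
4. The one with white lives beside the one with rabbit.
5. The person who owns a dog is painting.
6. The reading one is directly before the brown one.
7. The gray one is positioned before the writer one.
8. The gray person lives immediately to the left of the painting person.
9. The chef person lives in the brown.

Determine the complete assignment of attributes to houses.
Solution:

House | Color | Pet | Job | Hobby
---------------------------------
  1   | white | cat | nurse | cooking
  2   | gray | rabbit | pilot | reading
  3   | brown | dog | chef | painting
  4   | black | hamster | writer | gardening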